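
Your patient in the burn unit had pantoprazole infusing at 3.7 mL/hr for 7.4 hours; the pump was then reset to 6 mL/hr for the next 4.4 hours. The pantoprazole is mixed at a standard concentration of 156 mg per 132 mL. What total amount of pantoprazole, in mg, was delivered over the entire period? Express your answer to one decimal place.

63.6 mg

Concentration = 156 mg ÷ 132 mL = 1.181818 mg/mL
Stage 1: 3.7 mL/hr × 7.4 hr = 27.38 mL → 27.38 mL × 1.181818 mg/mL = 32.35818 mg
Stage 2: 6 mL/hr × 4.4 hr = 26.4 mL → 26.4 mL × 1.181818 mg/mL = 31.2 mg
Total = 32.35818 + 31.2 = 63.55818 mg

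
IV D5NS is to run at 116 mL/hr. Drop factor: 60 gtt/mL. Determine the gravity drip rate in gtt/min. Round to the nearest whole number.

116 gtt/min

116 mL/hr ÷ 60 min/hr = 1.933333 mL/min
1.933333 mL/min × 60 gtt/mL = 116 gtt/min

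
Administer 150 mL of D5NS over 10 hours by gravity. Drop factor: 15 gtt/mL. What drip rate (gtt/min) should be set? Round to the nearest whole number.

4 gtt/min

150 mL ÷ (10 hr × 60 = 600 min) = 0.25 mL/min
0.25 mL/min × 15 gtt/mL = 3.75 gtt/min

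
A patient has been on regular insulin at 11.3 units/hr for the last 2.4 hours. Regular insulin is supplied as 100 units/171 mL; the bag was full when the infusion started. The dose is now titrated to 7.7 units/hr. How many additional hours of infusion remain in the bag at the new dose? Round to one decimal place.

Initial rate:
Concentration = 100 units ÷ 171 mL = 0.5847953 units/mL
Rate = 11.3 units/hr ÷ 0.5847953 units/mL = 19.323 mL/hr
Volume infused so far = 19.323 mL/hr × 2.4 hr = 46.3752 mL
Volume remaining = 171 − 46.3752 = 124.6248 mL
New rate:
Rate = 7.7 units/hr ÷ 0.5847953 units/mL = 13.167 mL/hr
Time remaining = 124.6248 mL ÷ 13.167 mL/hr = 9.464935 hr

9.5 hours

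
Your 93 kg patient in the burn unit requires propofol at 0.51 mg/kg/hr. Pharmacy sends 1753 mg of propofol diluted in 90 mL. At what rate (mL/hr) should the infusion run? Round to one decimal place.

Dose = 0.51 mg/kg/hr × 93 kg = 47.43 mg/hr
Concentration = 1753 mg ÷ 90 mL = 19.47778 mg/mL
Rate = 47.43 mg/hr ÷ 19.47778 mg/mL = 2.435083 mL/hr

2.4 mL/hr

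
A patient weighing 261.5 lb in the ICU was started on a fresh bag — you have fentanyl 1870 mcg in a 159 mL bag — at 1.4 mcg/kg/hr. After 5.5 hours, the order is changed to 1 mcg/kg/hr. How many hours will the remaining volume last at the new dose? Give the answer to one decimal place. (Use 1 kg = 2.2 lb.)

Initial rate:
Weight = 261.5 lb ÷ 2.2 lb/kg = 118.8636 kg
Dose = 1.4 mcg/kg/hr × 118.8636 kg = 166.4091 mcg/hr
Concentration = 1870 mcg ÷ 159 mL = 11.76101 mcg/mL
Rate = 166.4091 mcg/hr ÷ 11.76101 mcg/mL = 14.14922 mL/hr
Volume infused so far = 14.14922 mL/hr × 5.5 hr = 77.82072 mL
Volume remaining = 159 − 77.82072 = 81.17928 mL
New rate:
Dose = 1 mcg/kg/hr × 118.8636 kg = 118.8636 mcg/hr
Rate = 118.8636 mcg/hr ÷ 11.76101 mcg/mL = 10.10659 mL/hr
Time remaining = 81.17928 mL ÷ 10.10659 mL/hr = 8.032314 hr

8.0 hours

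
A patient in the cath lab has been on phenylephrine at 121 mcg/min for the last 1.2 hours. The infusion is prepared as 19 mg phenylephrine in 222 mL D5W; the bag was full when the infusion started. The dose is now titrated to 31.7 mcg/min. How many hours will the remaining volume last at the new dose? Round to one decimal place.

5.4 hours

Initial rate:
121 mcg/min × 60 min/hr = 7260 mcg/hr
Concentration = 19 mg ÷ 222 mL = 0.08558559 mg/mL = 85.58559 mcg/mL
Rate = 7260 mcg/hr ÷ 85.58559 mcg/mL = 84.82737 mL/hr
Volume infused so far = 84.82737 mL/hr × 1.2 hr = 101.7928 mL
Volume remaining = 222 − 101.7928 = 120.2072 mL
New rate:
31.7 mcg/min × 60 min/hr = 1902 mcg/hr
Rate = 1902 mcg/hr ÷ 85.58559 mcg/mL = 22.22337 mL/hr
Time remaining = 120.2072 mL ÷ 22.22337 mL/hr = 5.409043 hr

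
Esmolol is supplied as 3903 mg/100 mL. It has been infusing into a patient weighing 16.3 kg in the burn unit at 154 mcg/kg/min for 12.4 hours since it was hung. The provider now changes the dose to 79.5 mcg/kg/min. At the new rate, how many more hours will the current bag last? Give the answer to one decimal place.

Initial rate:
Dose = 154 mcg/kg/min × 16.3 kg = 2510.2 mcg/min
2510.2 mcg/min × 60 min/hr = 150612 mcg/hr
Concentration = 3903 mg ÷ 100 mL = 39.03 mg/mL = 39030 mcg/mL
Rate = 150612 mcg/hr ÷ 39030 mcg/mL = 3.858878 mL/hr
Volume infused so far = 3.858878 mL/hr × 12.4 hr = 47.85008 mL
Volume remaining = 100 − 47.85008 = 52.14992 mL
New rate:
Dose = 79.5 mcg/kg/min × 16.3 kg = 1295.85 mcg/min
1295.85 mcg/min × 60 min/hr = 77751 mcg/hr
Rate = 77751 mcg/hr ÷ 39030 mcg/mL = 1.992083 mL/hr
Time remaining = 52.14992 mL ÷ 1.992083 mL/hr = 26.17859 hr

26.2 hours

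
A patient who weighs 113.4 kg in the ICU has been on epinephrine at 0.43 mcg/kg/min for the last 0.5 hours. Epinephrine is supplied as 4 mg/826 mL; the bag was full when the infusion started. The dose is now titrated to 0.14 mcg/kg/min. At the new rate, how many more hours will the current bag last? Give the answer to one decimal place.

Initial rate:
Dose = 0.43 mcg/kg/min × 113.4 kg = 48.762 mcg/min
48.762 mcg/min × 60 min/hr = 2925.72 mcg/hr
Concentration = 4 mg ÷ 826 mL = 0.004842615 mg/mL = 4.842615 mcg/mL
Rate = 2925.72 mcg/hr ÷ 4.842615 mcg/mL = 604.1612 mL/hr
Volume infused so far = 604.1612 mL/hr × 0.5 hr = 302.0806 mL
Volume remaining = 826 − 302.0806 = 523.9194 mL
New rate:
Dose = 0.14 mcg/kg/min × 113.4 kg = 15.876 mcg/min
15.876 mcg/min × 60 min/hr = 952.56 mcg/hr
Rate = 952.56 mcg/hr ÷ 4.842615 mcg/mL = 196.7036 mL/hr
Time remaining = 523.9194 mL ÷ 196.7036 mL/hr = 2.663496 hr

2.7 hours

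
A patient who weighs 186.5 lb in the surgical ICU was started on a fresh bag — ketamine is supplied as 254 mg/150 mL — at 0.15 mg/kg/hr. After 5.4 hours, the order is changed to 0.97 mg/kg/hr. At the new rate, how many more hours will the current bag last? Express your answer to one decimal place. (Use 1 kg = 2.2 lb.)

Initial rate:
Weight = 186.5 lb ÷ 2.2 lb/kg = 84.77273 kg
Dose = 0.15 mg/kg/hr × 84.77273 kg = 12.71591 mg/hr
Concentration = 254 mg ÷ 150 mL = 1.693333 mg/mL
Rate = 12.71591 mg/hr ÷ 1.693333 mg/mL = 7.509395 mL/hr
Volume infused so far = 7.509395 mL/hr × 5.4 hr = 40.55073 mL
Volume remaining = 150 − 40.55073 = 109.4493 mL
New rate:
Dose = 0.97 mg/kg/hr × 84.77273 kg = 82.22955 mg/hr
Rate = 82.22955 mg/hr ÷ 1.693333 mg/mL = 48.56076 mL/hr
Time remaining = 109.4493 mL ÷ 48.56076 mL/hr = 2.253863 hr

2.3 hours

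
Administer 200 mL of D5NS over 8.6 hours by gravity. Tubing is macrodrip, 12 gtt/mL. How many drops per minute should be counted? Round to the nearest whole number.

5 gtt/min

200 mL ÷ (8.6 hr × 60 = 516 min) = 0.3875969 mL/min
0.3875969 mL/min × 12 gtt/mL = 4.651163 gtt/min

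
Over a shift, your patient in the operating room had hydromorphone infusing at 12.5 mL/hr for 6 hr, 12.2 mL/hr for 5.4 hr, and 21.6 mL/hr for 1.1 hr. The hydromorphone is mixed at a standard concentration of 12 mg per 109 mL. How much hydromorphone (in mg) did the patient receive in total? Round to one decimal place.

18.1 mg

Concentration = 12 mg ÷ 109 mL = 0.1100917 mg/mL
Stage 1: 12.5 mL/hr × 6 hr = 75 mL → 75 mL × 0.1100917 mg/mL = 8.256881 mg
Stage 2: 12.2 mL/hr × 5.4 hr = 65.88 mL → 65.88 mL × 0.1100917 mg/mL = 7.252844 mg
Stage 3: 21.6 mL/hr × 1.1 hr = 23.76 mL → 23.76 mL × 0.1100917 mg/mL = 2.61578 mg
Total = 8.256881 + 7.252844 + 2.61578 = 18.1255 mg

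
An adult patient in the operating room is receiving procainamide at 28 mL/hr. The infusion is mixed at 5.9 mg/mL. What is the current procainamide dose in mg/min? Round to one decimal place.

2.8 mg/min

Drug rate = 28 mL/hr × 5.9 mg/mL = 165.2 mg/hr
165.2 mg/hr ÷ 60 min/hr = 2.753333 mg/min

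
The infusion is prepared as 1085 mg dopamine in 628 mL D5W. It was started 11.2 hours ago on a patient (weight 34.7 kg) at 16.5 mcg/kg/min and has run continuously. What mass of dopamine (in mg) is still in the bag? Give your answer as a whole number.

700 mg

Dose = 16.5 mcg/kg/min × 34.7 kg = 572.55 mcg/min
572.55 mcg/min × 60 min/hr = 34353 mcg/hr
Concentration = 1085 mg ÷ 628 mL = 1.727707 mg/mL = 1727.707 mcg/mL
Rate = 34353 mcg/hr ÷ 1727.707 mcg/mL = 19.88358 mL/hr
Volume infused = 19.88358 mL/hr × 11.2 hr = 222.6961 mL
Volume remaining = 628 − 222.6961 = 405.3039 mL
Drug remaining = 405.3039 mL × 1727.707 mcg/mL = 700246.4 mcg = 700.2464 mg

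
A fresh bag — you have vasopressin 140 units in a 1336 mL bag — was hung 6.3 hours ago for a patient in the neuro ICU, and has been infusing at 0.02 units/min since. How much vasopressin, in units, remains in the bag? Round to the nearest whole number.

0.02 units/min × 60 min/hr = 1.2 units/hr
Concentration = 140 units ÷ 1336 mL = 0.1047904 units/mL
Rate = 1.2 units/hr ÷ 0.1047904 units/mL = 11.45143 mL/hr
Volume infused = 11.45143 mL/hr × 6.3 hr = 72.144 mL
Volume remaining = 1336 − 72.144 = 1263.856 mL
Drug remaining = 1263.856 mL × 0.1047904 units/mL = 132.44 units

132 units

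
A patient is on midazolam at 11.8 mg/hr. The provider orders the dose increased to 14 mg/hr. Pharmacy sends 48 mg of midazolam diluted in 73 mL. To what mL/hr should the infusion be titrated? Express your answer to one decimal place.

21.3 mL/hr

Concentration = 48 mg ÷ 73 mL = 0.6575342 mg/mL
Rate = 14 mg/hr ÷ 0.6575342 mg/mL = 21.29167 mL/hr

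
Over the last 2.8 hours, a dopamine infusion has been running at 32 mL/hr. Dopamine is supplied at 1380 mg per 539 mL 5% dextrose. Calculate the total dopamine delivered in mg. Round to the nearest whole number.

Concentration = 1380 mg ÷ 539 mL = 2.560297 mg/mL = 2560.297 mcg/mL
Drug rate = 32 mL/hr × 2560.297 mcg/mL = 81929.5 mcg/hr
Total = 81929.5 mcg/hr × 2.8 hr = 229402.6 mcg = 229.4026 mg

229 mg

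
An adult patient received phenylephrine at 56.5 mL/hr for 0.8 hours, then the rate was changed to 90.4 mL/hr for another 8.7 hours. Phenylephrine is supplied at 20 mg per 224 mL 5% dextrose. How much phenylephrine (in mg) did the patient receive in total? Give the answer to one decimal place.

74.3 mg

Concentration = 20 mg ÷ 224 mL = 0.08928571 mg/mL
Stage 1: 56.5 mL/hr × 0.8 hr = 45.2 mL → 45.2 mL × 0.08928571 mg/mL = 4.035714 mg
Stage 2: 90.4 mL/hr × 8.7 hr = 786.48 mL → 786.48 mL × 0.08928571 mg/mL = 70.22143 mg
Total = 4.035714 + 70.22143 = 74.25714 mg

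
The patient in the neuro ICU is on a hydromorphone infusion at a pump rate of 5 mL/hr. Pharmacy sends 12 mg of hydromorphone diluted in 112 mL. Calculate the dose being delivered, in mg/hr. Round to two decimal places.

0.54 mg/hr

Concentration = 12 mg ÷ 112 mL = 0.1071429 mg/mL
Drug rate = 5 mL/hr × 0.1071429 mg/mL = 0.5357143 mg/hr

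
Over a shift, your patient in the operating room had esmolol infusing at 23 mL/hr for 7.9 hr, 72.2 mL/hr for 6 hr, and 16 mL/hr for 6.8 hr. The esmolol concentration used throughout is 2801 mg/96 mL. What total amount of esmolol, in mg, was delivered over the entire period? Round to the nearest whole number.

Concentration = 2801 mg ÷ 96 mL = 29.17708 mg/mL
Stage 1: 23 mL/hr × 7.9 hr = 181.7 mL → 181.7 mL × 29.17708 mg/mL = 5301.476 mg
Stage 2: 72.2 mL/hr × 6 hr = 433.2 mL → 433.2 mL × 29.17708 mg/mL = 12639.51 mg
Stage 3: 16 mL/hr × 6.8 hr = 108.8 mL → 108.8 mL × 29.17708 mg/mL = 3174.467 mg
Total = 5301.476 + 12639.51 + 3174.467 = 21115.46 mg

21115 mg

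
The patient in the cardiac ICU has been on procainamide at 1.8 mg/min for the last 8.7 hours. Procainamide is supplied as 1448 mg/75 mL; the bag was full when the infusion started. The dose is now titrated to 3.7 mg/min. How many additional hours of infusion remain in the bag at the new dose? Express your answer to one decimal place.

2.3 hours

Initial rate:
1.8 mg/min × 60 min/hr = 108 mg/hr
Concentration = 1448 mg ÷ 75 mL = 19.30667 mg/mL
Rate = 108 mg/hr ÷ 19.30667 mg/mL = 5.593923 mL/hr
Volume infused so far = 5.593923 mL/hr × 8.7 hr = 48.66713 mL
Volume remaining = 75 − 48.66713 = 26.33287 mL
New rate:
3.7 mg/min × 60 min/hr = 222 mg/hr
Rate = 222 mg/hr ÷ 19.30667 mg/mL = 11.49862 mL/hr
Time remaining = 26.33287 mL ÷ 11.49862 mL/hr = 2.29009 hr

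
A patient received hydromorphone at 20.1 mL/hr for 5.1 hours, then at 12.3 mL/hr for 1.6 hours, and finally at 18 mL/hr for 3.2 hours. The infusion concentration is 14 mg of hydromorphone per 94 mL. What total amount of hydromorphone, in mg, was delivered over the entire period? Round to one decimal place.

26.8 mg

Concentration = 14 mg ÷ 94 mL = 0.1489362 mg/mL
Stage 1: 20.1 mL/hr × 5.1 hr = 102.51 mL → 102.51 mL × 0.1489362 mg/mL = 15.26745 mg
Stage 2: 12.3 mL/hr × 1.6 hr = 19.68 mL → 19.68 mL × 0.1489362 mg/mL = 2.931064 mg
Stage 3: 18 mL/hr × 3.2 hr = 57.6 mL → 57.6 mL × 0.1489362 mg/mL = 8.578723 mg
Total = 15.26745 + 2.931064 + 8.578723 = 26.77723 mg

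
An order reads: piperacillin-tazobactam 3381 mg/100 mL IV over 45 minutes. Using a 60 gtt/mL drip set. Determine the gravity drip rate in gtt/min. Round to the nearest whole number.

133 gtt/min

100 mL ÷ (45 min) = 2.222222 mL/min
2.222222 mL/min × 60 gtt/mL = 133.3333 gtt/min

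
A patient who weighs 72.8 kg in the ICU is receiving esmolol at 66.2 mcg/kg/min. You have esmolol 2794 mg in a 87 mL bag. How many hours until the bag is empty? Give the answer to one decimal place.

9.7 hours

Dose = 66.2 mcg/kg/min × 72.8 kg = 4819.36 mcg/min
4819.36 mcg/min × 60 min/hr = 289161.6 mcg/hr
Concentration = 2794 mg ÷ 87 mL = 32.11494 mg/mL = 32114.94 mcg/mL
Rate = 289161.6 mcg/hr ÷ 32114.94 mcg/mL = 9.003958 mL/hr
Duration = 87 mL ÷ 9.003958 mL/hr = 9.662417 hr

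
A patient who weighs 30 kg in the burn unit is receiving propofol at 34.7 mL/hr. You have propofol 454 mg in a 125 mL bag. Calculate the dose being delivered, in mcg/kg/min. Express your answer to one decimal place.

Concentration = 454 mg ÷ 125 mL = 3.632 mg/mL = 3632 mcg/mL
Drug rate = 34.7 mL/hr × 3632 mcg/mL = 126030.4 mcg/hr
126030.4 mcg/hr ÷ 60 min/hr = 2100.507 mcg/min
2100.507 mcg/min ÷ 30 kg = 70.01689 mcg/kg/min

70.0 mcg/kg/min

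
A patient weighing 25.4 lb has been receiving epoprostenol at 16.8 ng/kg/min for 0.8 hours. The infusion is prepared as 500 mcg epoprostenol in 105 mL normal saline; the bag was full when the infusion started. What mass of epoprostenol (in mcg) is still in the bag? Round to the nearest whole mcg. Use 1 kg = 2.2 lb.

Weight = 25.4 lb ÷ 2.2 lb/kg = 11.54545 kg
Dose = 16.8 ng/kg/min × 11.54545 kg = 193.9636 ng/min
193.9636 ng/min × 60 min/hr = 11637.82 ng/hr
Concentration = 500 mcg ÷ 105 mL = 4.761905 mcg/mL = 4761.905 ng/mL
Rate = 11637.82 ng/hr ÷ 4761.905 ng/mL = 2.443942 mL/hr
Volume infused = 2.443942 mL/hr × 0.8 hr = 1.955153 mL
Volume remaining = 105 − 1.955153 = 103.0448 mL
Drug remaining = 103.0448 mL × 4761.905 ng/mL = 490689.7 ng = 490.6897 mcg

491 mcg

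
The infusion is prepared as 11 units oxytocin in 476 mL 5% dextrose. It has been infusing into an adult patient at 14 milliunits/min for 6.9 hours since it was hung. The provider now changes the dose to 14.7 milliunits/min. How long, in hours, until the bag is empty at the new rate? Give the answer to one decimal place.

5.9 hours

Initial rate:
14 milliunits/min × 60 min/hr = 840 milliunits/hr
Concentration = 11 units ÷ 476 mL = 0.02310924 units/mL = 23.10924 milliunits/mL
Rate = 840 milliunits/hr ÷ 23.10924 milliunits/mL = 36.34909 mL/hr
Volume infused so far = 36.34909 mL/hr × 6.9 hr = 250.8087 mL
Volume remaining = 476 − 250.8087 = 225.1913 mL
New rate:
14.7 milliunits/min × 60 min/hr = 882 milliunits/hr
Rate = 882 milliunits/hr ÷ 23.10924 milliunits/mL = 38.16655 mL/hr
Time remaining = 225.1913 mL ÷ 38.16655 mL/hr = 5.900227 hr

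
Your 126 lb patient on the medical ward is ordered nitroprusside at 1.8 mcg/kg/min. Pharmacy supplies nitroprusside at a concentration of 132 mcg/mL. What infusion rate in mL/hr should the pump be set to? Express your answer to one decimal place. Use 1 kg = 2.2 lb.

46.9 mL/hr

Weight = 126 lb ÷ 2.2 lb/kg = 57.27273 kg
Dose = 1.8 mcg/kg/min × 57.27273 kg = 103.0909 mcg/min
103.0909 mcg/min × 60 min/hr = 6185.455 mcg/hr
Rate = 6185.455 mcg/hr ÷ 132 mcg/mL = 46.8595 mL/hr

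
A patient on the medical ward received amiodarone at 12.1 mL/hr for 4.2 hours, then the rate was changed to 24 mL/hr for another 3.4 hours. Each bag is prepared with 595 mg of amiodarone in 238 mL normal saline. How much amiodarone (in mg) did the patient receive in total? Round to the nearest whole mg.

Concentration = 595 mg ÷ 238 mL = 2.5 mg/mL
Stage 1: 12.1 mL/hr × 4.2 hr = 50.82 mL → 50.82 mL × 2.5 mg/mL = 127.05 mg
Stage 2: 24 mL/hr × 3.4 hr = 81.6 mL → 81.6 mL × 2.5 mg/mL = 204 mg
Total = 127.05 + 204 = 331.05 mg

331 mg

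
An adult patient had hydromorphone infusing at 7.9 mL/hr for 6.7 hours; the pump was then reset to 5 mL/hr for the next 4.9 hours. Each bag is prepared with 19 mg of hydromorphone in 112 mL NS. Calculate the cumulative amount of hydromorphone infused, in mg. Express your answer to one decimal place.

Concentration = 19 mg ÷ 112 mL = 0.1696429 mg/mL
Stage 1: 7.9 mL/hr × 6.7 hr = 52.93 mL → 52.93 mL × 0.1696429 mg/mL = 8.979196 mg
Stage 2: 5 mL/hr × 4.9 hr = 24.5 mL → 24.5 mL × 0.1696429 mg/mL = 4.15625 mg
Total = 8.979196 + 4.15625 = 13.13545 mg

13.1 mg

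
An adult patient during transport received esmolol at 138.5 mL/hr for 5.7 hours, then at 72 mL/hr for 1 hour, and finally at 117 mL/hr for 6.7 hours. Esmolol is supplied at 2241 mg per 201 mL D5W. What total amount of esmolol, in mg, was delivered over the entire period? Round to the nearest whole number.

Concentration = 2241 mg ÷ 201 mL = 11.14925 mg/mL
Stage 1: 138.5 mL/hr × 5.7 hr = 789.45 mL → 789.45 mL × 11.14925 mg/mL = 8801.778 mg
Stage 2: 72 mL/hr × 1 hr = 72 mL → 72 mL × 11.14925 mg/mL = 802.7463 mg
Stage 3: 117 mL/hr × 6.7 hr = 783.9 mL → 783.9 mL × 11.14925 mg/mL = 8739.9 mg
Total = 8801.778 + 802.7463 + 8739.9 = 18344.42 mg

18344 mg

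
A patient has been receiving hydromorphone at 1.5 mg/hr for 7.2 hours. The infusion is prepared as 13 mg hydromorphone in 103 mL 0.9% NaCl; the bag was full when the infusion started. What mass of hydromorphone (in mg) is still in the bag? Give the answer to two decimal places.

Concentration = 13 mg ÷ 103 mL = 0.1262136 mg/mL
Rate = 1.5 mg/hr ÷ 0.1262136 mg/mL = 11.88462 mL/hr
Volume infused = 11.88462 mL/hr × 7.2 hr = 85.56923 mL
Volume remaining = 103 − 85.56923 = 17.43077 mL
Drug remaining = 17.43077 mL × 0.1262136 mg/mL = 2.2 mg

2.20 mg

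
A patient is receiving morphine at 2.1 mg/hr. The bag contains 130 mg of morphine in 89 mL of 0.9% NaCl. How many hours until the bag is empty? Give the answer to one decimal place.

Concentration = 130 mg ÷ 89 mL = 1.460674 mg/mL
Rate = 2.1 mg/hr ÷ 1.460674 mg/mL = 1.437692 mL/hr
Duration = 89 mL ÷ 1.437692 mL/hr = 61.90476 hr

61.9 hours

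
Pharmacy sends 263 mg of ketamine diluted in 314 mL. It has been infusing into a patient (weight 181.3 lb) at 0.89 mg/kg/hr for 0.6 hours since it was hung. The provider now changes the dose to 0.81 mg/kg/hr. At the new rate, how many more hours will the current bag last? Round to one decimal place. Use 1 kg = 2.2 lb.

3.3 hours

Initial rate:
Weight = 181.3 lb ÷ 2.2 lb/kg = 82.40909 kg
Dose = 0.89 mg/kg/hr × 82.40909 kg = 73.34409 mg/hr
Concentration = 263 mg ÷ 314 mL = 0.8375796 mg/mL
Rate = 73.34409 mg/hr ÷ 0.8375796 mg/mL = 87.56671 mL/hr
Volume infused so far = 87.56671 mL/hr × 0.6 hr = 52.54003 mL
Volume remaining = 314 − 52.54003 = 261.46 mL
New rate:
Dose = 0.81 mg/kg/hr × 82.40909 kg = 66.75136 mg/hr
Rate = 66.75136 mg/hr ÷ 0.8375796 mg/mL = 79.69554 mL/hr
Time remaining = 261.46 mL ÷ 79.69554 mL/hr = 3.280735 hr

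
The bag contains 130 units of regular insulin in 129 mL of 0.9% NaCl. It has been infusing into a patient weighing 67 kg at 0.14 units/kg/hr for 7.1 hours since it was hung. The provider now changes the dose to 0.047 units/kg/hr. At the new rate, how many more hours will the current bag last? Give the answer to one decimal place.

20.1 hours

Initial rate:
Dose = 0.14 units/kg/hr × 67 kg = 9.38 units/hr
Concentration = 130 units ÷ 129 mL = 1.007752 units/mL
Rate = 9.38 units/hr ÷ 1.007752 units/mL = 9.307846 mL/hr
Volume infused so far = 9.307846 mL/hr × 7.1 hr = 66.08571 mL
Volume remaining = 129 − 66.08571 = 62.91429 mL
New rate:
Dose = 0.047 units/kg/hr × 67 kg = 3.149 units/hr
Rate = 3.149 units/hr ÷ 1.007752 units/mL = 3.124777 mL/hr
Time remaining = 62.91429 mL ÷ 3.124777 mL/hr = 20.13401 hr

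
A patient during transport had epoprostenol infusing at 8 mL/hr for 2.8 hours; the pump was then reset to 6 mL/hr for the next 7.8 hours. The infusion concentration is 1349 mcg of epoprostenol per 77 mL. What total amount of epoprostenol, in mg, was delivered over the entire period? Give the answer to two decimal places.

1.21 mg

Concentration = 1349 mcg ÷ 77 mL = 17.51948 mcg/mL
Stage 1: 8 mL/hr × 2.8 hr = 22.4 mL → 22.4 mL × 17.51948 mcg/mL = 392.4364 mcg
Stage 2: 6 mL/hr × 7.8 hr = 46.8 mL → 46.8 mL × 17.51948 mcg/mL = 819.9117 mcg
Total = 392.4364 + 819.9117 = 1212.348 mcg = 1.212348 mg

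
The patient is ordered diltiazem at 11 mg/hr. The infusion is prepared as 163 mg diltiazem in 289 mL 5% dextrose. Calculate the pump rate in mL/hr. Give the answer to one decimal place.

19.5 mL/hr

Concentration = 163 mg ÷ 289 mL = 0.5640138 mg/mL
Rate = 11 mg/hr ÷ 0.5640138 mg/mL = 19.50307 mL/hr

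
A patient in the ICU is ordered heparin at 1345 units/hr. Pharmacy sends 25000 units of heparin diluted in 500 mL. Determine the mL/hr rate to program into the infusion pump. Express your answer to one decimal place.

26.9 mL/hr

Concentration = 25000 units ÷ 500 mL = 50 units/mL
Rate = 1345 units/hr ÷ 50 units/mL = 26.9 mL/hr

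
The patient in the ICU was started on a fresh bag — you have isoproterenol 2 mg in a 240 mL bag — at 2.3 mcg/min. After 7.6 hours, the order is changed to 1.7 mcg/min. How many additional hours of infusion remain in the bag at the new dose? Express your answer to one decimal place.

Initial rate:
2.3 mcg/min × 60 min/hr = 138 mcg/hr
Concentration = 2 mg ÷ 240 mL = 0.008333333 mg/mL = 8.333333 mcg/mL
Rate = 138 mcg/hr ÷ 8.333333 mcg/mL = 16.56 mL/hr
Volume infused so far = 16.56 mL/hr × 7.6 hr = 125.856 mL
Volume remaining = 240 − 125.856 = 114.144 mL
New rate:
1.7 mcg/min × 60 min/hr = 102 mcg/hr
Rate = 102 mcg/hr ÷ 8.333333 mcg/mL = 12.24 mL/hr
Time remaining = 114.144 mL ÷ 12.24 mL/hr = 9.32549 hr

9.3 hours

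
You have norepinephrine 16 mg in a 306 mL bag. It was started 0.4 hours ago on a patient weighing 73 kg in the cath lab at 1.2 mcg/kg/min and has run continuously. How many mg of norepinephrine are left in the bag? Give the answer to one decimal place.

13.9 mg

Dose = 1.2 mcg/kg/min × 73 kg = 87.6 mcg/min
87.6 mcg/min × 60 min/hr = 5256 mcg/hr
Concentration = 16 mg ÷ 306 mL = 0.05228758 mg/mL = 52.28758 mcg/mL
Rate = 5256 mcg/hr ÷ 52.28758 mcg/mL = 100.521 mL/hr
Volume infused = 100.521 mL/hr × 0.4 hr = 40.2084 mL
Volume remaining = 306 − 40.2084 = 265.7916 mL
Drug remaining = 265.7916 mL × 52.28758 mcg/mL = 13897.6 mcg = 13.8976 mg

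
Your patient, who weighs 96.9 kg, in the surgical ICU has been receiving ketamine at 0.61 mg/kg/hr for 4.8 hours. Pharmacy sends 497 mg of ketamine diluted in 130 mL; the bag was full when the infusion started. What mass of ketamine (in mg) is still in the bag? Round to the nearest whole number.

213 mg

Dose = 0.61 mg/kg/hr × 96.9 kg = 59.109 mg/hr
Concentration = 497 mg ÷ 130 mL = 3.823077 mg/mL
Rate = 59.109 mg/hr ÷ 3.823077 mg/mL = 15.46111 mL/hr
Volume infused = 15.46111 mL/hr × 4.8 hr = 74.21331 mL
Volume remaining = 130 − 74.21331 = 55.78669 mL
Drug remaining = 55.78669 mL × 3.823077 mg/mL = 213.2768 mg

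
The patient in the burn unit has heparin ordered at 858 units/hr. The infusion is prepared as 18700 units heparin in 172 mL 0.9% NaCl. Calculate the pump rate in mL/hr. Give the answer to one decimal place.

Concentration = 18700 units ÷ 172 mL = 108.7209 units/mL
Rate = 858 units/hr ÷ 108.7209 units/mL = 7.891765 mL/hr

7.9 mL/hr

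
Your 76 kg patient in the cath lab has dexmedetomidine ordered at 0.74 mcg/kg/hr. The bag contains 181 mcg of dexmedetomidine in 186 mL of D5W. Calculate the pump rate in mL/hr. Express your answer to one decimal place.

57.8 mL/hr

Dose = 0.74 mcg/kg/hr × 76 kg = 56.24 mcg/hr
Concentration = 181 mcg ÷ 186 mL = 0.9731183 mcg/mL
Rate = 56.24 mcg/hr ÷ 0.9731183 mcg/mL = 57.79359 mL/hr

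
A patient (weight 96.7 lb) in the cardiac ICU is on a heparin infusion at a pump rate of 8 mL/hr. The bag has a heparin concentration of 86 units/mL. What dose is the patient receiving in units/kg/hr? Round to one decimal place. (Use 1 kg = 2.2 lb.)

Weight = 96.7 lb ÷ 2.2 lb/kg = 43.95455 kg
Drug rate = 8 mL/hr × 86 units/mL = 688 units/hr
688 units/hr ÷ 43.95455 kg = 15.65253 units/kg/hr

15.7 units/kg/hr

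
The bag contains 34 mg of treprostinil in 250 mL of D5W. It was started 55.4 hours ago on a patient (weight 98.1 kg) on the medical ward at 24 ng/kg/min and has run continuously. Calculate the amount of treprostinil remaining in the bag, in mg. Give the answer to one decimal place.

Dose = 24 ng/kg/min × 98.1 kg = 2354.4 ng/min
2354.4 ng/min × 60 min/hr = 141264 ng/hr
Concentration = 34 mg ÷ 250 mL = 0.136 mg/mL = 136000 ng/mL
Rate = 141264 ng/hr ÷ 136000 ng/mL = 1.038706 mL/hr
Volume infused = 1.038706 mL/hr × 55.4 hr = 57.54431 mL
Volume remaining = 250 − 57.54431 = 192.4557 mL
Drug remaining = 192.4557 mL × 136000 ng/mL = 26173974 ng = 26.17397 mg

26.2 mg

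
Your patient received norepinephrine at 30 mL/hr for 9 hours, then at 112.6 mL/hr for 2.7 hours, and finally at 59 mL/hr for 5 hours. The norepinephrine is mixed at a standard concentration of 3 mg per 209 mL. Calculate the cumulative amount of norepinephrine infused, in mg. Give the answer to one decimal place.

Concentration = 3 mg ÷ 209 mL = 0.01435407 mg/mL
Stage 1: 30 mL/hr × 9 hr = 270 mL → 270 mL × 0.01435407 mg/mL = 3.875598 mg
Stage 2: 112.6 mL/hr × 2.7 hr = 304.02 mL → 304.02 mL × 0.01435407 mg/mL = 4.363923 mg
Stage 3: 59 mL/hr × 5 hr = 295 mL → 295 mL × 0.01435407 mg/mL = 4.23445 mg
Total = 3.875598 + 4.363923 + 4.23445 = 12.47397 mg

12.5 mg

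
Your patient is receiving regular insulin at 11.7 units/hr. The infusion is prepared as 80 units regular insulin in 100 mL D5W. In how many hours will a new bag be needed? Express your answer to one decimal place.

6.8 hours

Concentration = 80 units ÷ 100 mL = 0.8 units/mL
Rate = 11.7 units/hr ÷ 0.8 units/mL = 14.625 mL/hr
Duration = 100 mL ÷ 14.625 mL/hr = 6.837607 hr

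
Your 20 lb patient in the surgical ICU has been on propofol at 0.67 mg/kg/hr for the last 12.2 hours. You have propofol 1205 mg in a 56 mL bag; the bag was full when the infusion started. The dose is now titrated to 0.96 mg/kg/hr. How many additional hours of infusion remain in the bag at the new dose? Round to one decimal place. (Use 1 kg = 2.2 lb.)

Initial rate:
Weight = 20 lb ÷ 2.2 lb/kg = 9.090909 kg
Dose = 0.67 mg/kg/hr × 9.090909 kg = 6.090909 mg/hr
Concentration = 1205 mg ÷ 56 mL = 21.51786 mg/mL
Rate = 6.090909 mg/hr ÷ 21.51786 mg/mL = 0.283063 mL/hr
Volume infused so far = 0.283063 mL/hr × 12.2 hr = 3.453369 mL
Volume remaining = 56 − 3.453369 = 52.54663 mL
New rate:
Dose = 0.96 mg/kg/hr × 9.090909 kg = 8.727273 mg/hr
Rate = 8.727273 mg/hr ÷ 21.51786 mg/mL = 0.4055828 mL/hr
Time remaining = 52.54663 mL ÷ 0.4055828 mL/hr = 129.5583 hr

129.6 hours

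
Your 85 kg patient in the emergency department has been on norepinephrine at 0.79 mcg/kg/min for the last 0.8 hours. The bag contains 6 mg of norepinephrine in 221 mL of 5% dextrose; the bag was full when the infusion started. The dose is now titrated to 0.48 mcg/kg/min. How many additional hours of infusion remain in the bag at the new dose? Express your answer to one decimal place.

1.1 hours

Initial rate:
Dose = 0.79 mcg/kg/min × 85 kg = 67.15 mcg/min
67.15 mcg/min × 60 min/hr = 4029 mcg/hr
Concentration = 6 mg ÷ 221 mL = 0.02714932 mg/mL = 27.14932 mcg/mL
Rate = 4029 mcg/hr ÷ 27.14932 mcg/mL = 148.4015 mL/hr
Volume infused so far = 148.4015 mL/hr × 0.8 hr = 118.7212 mL
Volume remaining = 221 − 118.7212 = 102.2788 mL
New rate:
Dose = 0.48 mcg/kg/min × 85 kg = 40.8 mcg/min
40.8 mcg/min × 60 min/hr = 2448 mcg/hr
Rate = 2448 mcg/hr ÷ 27.14932 mcg/mL = 90.168 mL/hr
Time remaining = 102.2788 mL ÷ 90.168 mL/hr = 1.134314 hr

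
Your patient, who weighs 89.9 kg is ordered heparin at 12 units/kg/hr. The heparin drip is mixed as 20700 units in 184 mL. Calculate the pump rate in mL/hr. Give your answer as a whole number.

Dose = 12 units/kg/hr × 89.9 kg = 1078.8 units/hr
Concentration = 20700 units ÷ 184 mL = 112.5 units/mL
Rate = 1078.8 units/hr ÷ 112.5 units/mL = 9.589333 mL/hr

10 mL/hr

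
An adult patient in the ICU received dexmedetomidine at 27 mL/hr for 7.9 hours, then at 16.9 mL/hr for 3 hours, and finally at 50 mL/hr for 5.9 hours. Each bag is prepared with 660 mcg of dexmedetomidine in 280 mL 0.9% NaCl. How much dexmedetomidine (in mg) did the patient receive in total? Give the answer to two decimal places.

1.32 mg

Concentration = 660 mcg ÷ 280 mL = 2.357143 mcg/mL
Stage 1: 27 mL/hr × 7.9 hr = 213.3 mL → 213.3 mL × 2.357143 mcg/mL = 502.7786 mcg
Stage 2: 16.9 mL/hr × 3 hr = 50.7 mL → 50.7 mL × 2.357143 mcg/mL = 119.5071 mcg
Stage 3: 50 mL/hr × 5.9 hr = 295 mL → 295 mL × 2.357143 mcg/mL = 695.3571 mcg
Total = 502.7786 + 119.5071 + 695.3571 = 1317.643 mcg = 1.317643 mg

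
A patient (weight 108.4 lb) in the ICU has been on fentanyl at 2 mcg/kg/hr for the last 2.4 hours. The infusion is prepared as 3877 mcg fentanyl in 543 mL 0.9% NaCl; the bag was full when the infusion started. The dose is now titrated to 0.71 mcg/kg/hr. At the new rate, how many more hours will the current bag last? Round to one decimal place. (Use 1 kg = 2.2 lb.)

104.1 hours

Initial rate:
Weight = 108.4 lb ÷ 2.2 lb/kg = 49.27273 kg
Dose = 2 mcg/kg/hr × 49.27273 kg = 98.54545 mcg/hr
Concentration = 3877 mcg ÷ 543 mL = 7.139963 mcg/mL
Rate = 98.54545 mcg/hr ÷ 7.139963 mcg/mL = 13.80196 mL/hr
Volume infused so far = 13.80196 mL/hr × 2.4 hr = 33.12469 mL
Volume remaining = 543 − 33.12469 = 509.8753 mL
New rate:
Dose = 0.71 mcg/kg/hr × 49.27273 kg = 34.98364 mcg/hr
Rate = 34.98364 mcg/hr ÷ 7.139963 mcg/mL = 4.899694 mL/hr
Time remaining = 509.8753 mL ÷ 4.899694 mL/hr = 104.0627 hr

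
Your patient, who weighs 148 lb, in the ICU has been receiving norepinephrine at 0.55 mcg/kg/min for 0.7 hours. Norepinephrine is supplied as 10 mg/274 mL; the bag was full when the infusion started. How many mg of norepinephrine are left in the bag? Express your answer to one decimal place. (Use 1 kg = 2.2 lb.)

8.4 mg

Weight = 148 lb ÷ 2.2 lb/kg = 67.27273 kg
Dose = 0.55 mcg/kg/min × 67.27273 kg = 37 mcg/min
37 mcg/min × 60 min/hr = 2220 mcg/hr
Concentration = 10 mg ÷ 274 mL = 0.03649635 mg/mL = 36.49635 mcg/mL
Rate = 2220 mcg/hr ÷ 36.49635 mcg/mL = 60.828 mL/hr
Volume infused = 60.828 mL/hr × 0.7 hr = 42.5796 mL
Volume remaining = 274 − 42.5796 = 231.4204 mL
Drug remaining = 231.4204 mL × 36.49635 mcg/mL = 8446 mcg = 8.446 mg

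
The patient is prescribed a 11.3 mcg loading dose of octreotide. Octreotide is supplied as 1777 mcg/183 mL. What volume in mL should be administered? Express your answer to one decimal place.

1.2 mL

Concentration = 1777 mcg ÷ 183 mL = 9.710383 mcg/mL
Volume = 11.3 mcg ÷ 9.710383 mcg/mL = 1.163703 mL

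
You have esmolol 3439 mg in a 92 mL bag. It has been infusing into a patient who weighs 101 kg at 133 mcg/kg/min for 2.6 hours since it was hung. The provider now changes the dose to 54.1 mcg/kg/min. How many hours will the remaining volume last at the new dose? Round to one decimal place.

Initial rate:
Dose = 133 mcg/kg/min × 101 kg = 13433 mcg/min
13433 mcg/min × 60 min/hr = 805980 mcg/hr
Concentration = 3439 mg ÷ 92 mL = 37.38043 mg/mL = 37380.43 mcg/mL
Rate = 805980 mcg/hr ÷ 37380.43 mcg/mL = 21.56155 mL/hr
Volume infused so far = 21.56155 mL/hr × 2.6 hr = 56.06002 mL
Volume remaining = 92 − 56.06002 = 35.93998 mL
New rate:
Dose = 54.1 mcg/kg/min × 101 kg = 5464.1 mcg/min
5464.1 mcg/min × 60 min/hr = 327846 mcg/hr
Rate = 327846 mcg/hr ÷ 37380.43 mcg/mL = 8.770524 mL/hr
Time remaining = 35.93998 mL ÷ 8.770524 mL/hr = 4.097814 hr

4.1 hours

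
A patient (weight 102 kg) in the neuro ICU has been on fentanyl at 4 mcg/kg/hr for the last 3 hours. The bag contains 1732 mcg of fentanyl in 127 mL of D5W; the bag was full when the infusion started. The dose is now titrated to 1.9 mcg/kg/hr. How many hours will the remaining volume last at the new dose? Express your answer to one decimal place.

2.6 hours

Initial rate:
Dose = 4 mcg/kg/hr × 102 kg = 408 mcg/hr
Concentration = 1732 mcg ÷ 127 mL = 13.6378 mcg/mL
Rate = 408 mcg/hr ÷ 13.6378 mcg/mL = 29.91686 mL/hr
Volume infused so far = 29.91686 mL/hr × 3 hr = 89.75058 mL
Volume remaining = 127 − 89.75058 = 37.24942 mL
New rate:
Dose = 1.9 mcg/kg/hr × 102 kg = 193.8 mcg/hr
Rate = 193.8 mcg/hr ÷ 13.6378 mcg/mL = 14.21051 mL/hr
Time remaining = 37.24942 mL ÷ 14.21051 mL/hr = 2.621259 hr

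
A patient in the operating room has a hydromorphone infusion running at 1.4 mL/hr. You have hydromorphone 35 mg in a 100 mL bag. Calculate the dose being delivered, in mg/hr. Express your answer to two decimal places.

Concentration = 35 mg ÷ 100 mL = 0.35 mg/mL
Drug rate = 1.4 mL/hr × 0.35 mg/mL = 0.49 mg/hr

0.49 mg/hr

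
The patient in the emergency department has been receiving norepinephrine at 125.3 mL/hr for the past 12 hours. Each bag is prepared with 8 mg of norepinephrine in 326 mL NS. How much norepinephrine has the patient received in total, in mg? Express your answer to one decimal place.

36.9 mg

Concentration = 8 mg ÷ 326 mL = 0.02453988 mg/mL = 24.53988 mcg/mL
Drug rate = 125.3 mL/hr × 24.53988 mcg/mL = 3074.847 mcg/hr
Total = 3074.847 mcg/hr × 12 hr = 36898.16 mcg = 36.89816 mg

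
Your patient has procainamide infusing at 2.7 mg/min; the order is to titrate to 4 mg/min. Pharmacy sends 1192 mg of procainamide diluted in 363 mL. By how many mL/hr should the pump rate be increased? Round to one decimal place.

At the current dose:
2.7 mg/min × 60 min/hr = 162 mg/hr
Concentration = 1192 mg ÷ 363 mL = 3.283747 mg/mL
Rate = 162 mg/hr ÷ 3.283747 mg/mL = 49.33389 mL/hr
At the new dose:
4 mg/min × 60 min/hr = 240 mg/hr
Rate = 240 mg/hr ÷ 3.283747 mg/mL = 73.08725 mL/hr
Change = 73.08725 − 49.33389 = 23.75336 mL/hr → 23.75336 mL/hr increase

23.8 mL/hr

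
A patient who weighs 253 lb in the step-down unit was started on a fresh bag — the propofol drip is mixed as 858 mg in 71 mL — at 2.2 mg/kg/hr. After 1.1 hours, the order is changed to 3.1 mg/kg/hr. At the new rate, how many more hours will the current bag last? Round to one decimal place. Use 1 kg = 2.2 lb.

Initial rate:
Weight = 253 lb ÷ 2.2 lb/kg = 115 kg
Dose = 2.2 mg/kg/hr × 115 kg = 253 mg/hr
Concentration = 858 mg ÷ 71 mL = 12.08451 mg/mL
Rate = 253 mg/hr ÷ 12.08451 mg/mL = 20.9359 mL/hr
Volume infused so far = 20.9359 mL/hr × 1.1 hr = 23.02949 mL
Volume remaining = 71 − 23.02949 = 47.97051 mL
New rate:
Dose = 3.1 mg/kg/hr × 115 kg = 356.5 mg/hr
Rate = 356.5 mg/hr ÷ 12.08451 mg/mL = 29.50058 mL/hr
Time remaining = 47.97051 mL ÷ 29.50058 mL/hr = 1.626087 hr

1.6 hours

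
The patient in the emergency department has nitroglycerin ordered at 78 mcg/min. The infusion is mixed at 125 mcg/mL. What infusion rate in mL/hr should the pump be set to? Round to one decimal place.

37.4 mL/hr

78 mcg/min × 60 min/hr = 4680 mcg/hr
Rate = 4680 mcg/hr ÷ 125 mcg/mL = 37.44 mL/hr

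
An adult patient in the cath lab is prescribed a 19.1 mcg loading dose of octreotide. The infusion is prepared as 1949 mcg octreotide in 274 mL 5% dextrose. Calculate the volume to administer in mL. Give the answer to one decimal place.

Concentration = 1949 mcg ÷ 274 mL = 7.113139 mcg/mL
Volume = 19.1 mcg ÷ 7.113139 mcg/mL = 2.685172 mL

2.7 mL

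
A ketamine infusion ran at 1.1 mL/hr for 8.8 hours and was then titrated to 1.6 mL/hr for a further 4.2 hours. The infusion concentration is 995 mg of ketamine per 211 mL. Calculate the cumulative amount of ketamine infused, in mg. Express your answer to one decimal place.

77.3 mg

Concentration = 995 mg ÷ 211 mL = 4.71564 mg/mL
Stage 1: 1.1 mL/hr × 8.8 hr = 9.68 mL → 9.68 mL × 4.71564 mg/mL = 45.64739 mg
Stage 2: 1.6 mL/hr × 4.2 hr = 6.72 mL → 6.72 mL × 4.71564 mg/mL = 31.6891 mg
Total = 45.64739 + 31.6891 = 77.33649 mg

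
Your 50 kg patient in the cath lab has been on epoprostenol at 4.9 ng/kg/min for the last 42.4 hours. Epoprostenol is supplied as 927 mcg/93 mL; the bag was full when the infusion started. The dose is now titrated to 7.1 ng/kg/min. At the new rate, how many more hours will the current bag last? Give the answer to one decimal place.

Initial rate:
Dose = 4.9 ng/kg/min × 50 kg = 245 ng/min
245 ng/min × 60 min/hr = 14700 ng/hr
Concentration = 927 mcg ÷ 93 mL = 9.967742 mcg/mL = 9967.742 ng/mL
Rate = 14700 ng/hr ÷ 9967.742 ng/mL = 1.474757 mL/hr
Volume infused so far = 1.474757 mL/hr × 42.4 hr = 62.52971 mL
Volume remaining = 93 − 62.52971 = 30.47029 mL
New rate:
Dose = 7.1 ng/kg/min × 50 kg = 355 ng/min
355 ng/min × 60 min/hr = 21300 ng/hr
Rate = 21300 ng/hr ÷ 9967.742 ng/mL = 2.136893 mL/hr
Time remaining = 30.47029 mL ÷ 2.136893 mL/hr = 14.25915 hr

14.3 hours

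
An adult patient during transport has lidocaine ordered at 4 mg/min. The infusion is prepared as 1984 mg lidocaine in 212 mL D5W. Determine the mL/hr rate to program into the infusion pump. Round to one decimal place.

4 mg/min × 60 min/hr = 240 mg/hr
Concentration = 1984 mg ÷ 212 mL = 9.358491 mg/mL
Rate = 240 mg/hr ÷ 9.358491 mg/mL = 25.64516 mL/hr

25.6 mL/hr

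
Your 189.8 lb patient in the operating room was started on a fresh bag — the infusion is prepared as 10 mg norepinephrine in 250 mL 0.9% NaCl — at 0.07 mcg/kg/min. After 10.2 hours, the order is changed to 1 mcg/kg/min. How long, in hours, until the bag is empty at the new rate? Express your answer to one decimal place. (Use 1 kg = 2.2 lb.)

Initial rate:
Weight = 189.8 lb ÷ 2.2 lb/kg = 86.27273 kg
Dose = 0.07 mcg/kg/min × 86.27273 kg = 6.039091 mcg/min
6.039091 mcg/min × 60 min/hr = 362.3455 mcg/hr
Concentration = 10 mg ÷ 250 mL = 0.04 mg/mL = 40 mcg/mL
Rate = 362.3455 mcg/hr ÷ 40 mcg/mL = 9.058636 mL/hr
Volume infused so far = 9.058636 mL/hr × 10.2 hr = 92.39809 mL
Volume remaining = 250 − 92.39809 = 157.6019 mL
New rate:
Dose = 1 mcg/kg/min × 86.27273 kg = 86.27273 mcg/min
86.27273 mcg/min × 60 min/hr = 5176.364 mcg/hr
Rate = 5176.364 mcg/hr ÷ 40 mcg/mL = 129.4091 mL/hr
Time remaining = 157.6019 mL ÷ 129.4091 mL/hr = 1.217858 hr

1.2 hours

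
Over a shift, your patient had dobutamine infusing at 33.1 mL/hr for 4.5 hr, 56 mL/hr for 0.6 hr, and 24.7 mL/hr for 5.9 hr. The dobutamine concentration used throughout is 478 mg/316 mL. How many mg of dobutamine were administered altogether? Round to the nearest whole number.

497 mg

Concentration = 478 mg ÷ 316 mL = 1.512658 mg/mL
Stage 1: 33.1 mL/hr × 4.5 hr = 148.95 mL → 148.95 mL × 1.512658 mg/mL = 225.3104 mg
Stage 2: 56 mL/hr × 0.6 hr = 33.6 mL → 33.6 mL × 1.512658 mg/mL = 50.82532 mg
Stage 3: 24.7 mL/hr × 5.9 hr = 145.73 mL → 145.73 mL × 1.512658 mg/mL = 220.4397 mg
Total = 225.3104 + 50.82532 + 220.4397 = 496.5754 mg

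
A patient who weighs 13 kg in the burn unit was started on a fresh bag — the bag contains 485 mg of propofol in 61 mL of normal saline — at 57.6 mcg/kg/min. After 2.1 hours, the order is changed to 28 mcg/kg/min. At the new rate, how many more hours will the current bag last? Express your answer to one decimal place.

17.9 hours

Initial rate:
Dose = 57.6 mcg/kg/min × 13 kg = 748.8 mcg/min
748.8 mcg/min × 60 min/hr = 44928 mcg/hr
Concentration = 485 mg ÷ 61 mL = 7.95082 mg/mL = 7950.82 mcg/mL
Rate = 44928 mcg/hr ÷ 7950.82 mcg/mL = 5.650738 mL/hr
Volume infused so far = 5.650738 mL/hr × 2.1 hr = 11.86655 mL
Volume remaining = 61 − 11.86655 = 49.13345 mL
New rate:
Dose = 28 mcg/kg/min × 13 kg = 364 mcg/min
364 mcg/min × 60 min/hr = 21840 mcg/hr
Rate = 21840 mcg/hr ÷ 7950.82 mcg/mL = 2.746887 mL/hr
Time remaining = 49.13345 mL ÷ 2.746887 mL/hr = 17.88696 hr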